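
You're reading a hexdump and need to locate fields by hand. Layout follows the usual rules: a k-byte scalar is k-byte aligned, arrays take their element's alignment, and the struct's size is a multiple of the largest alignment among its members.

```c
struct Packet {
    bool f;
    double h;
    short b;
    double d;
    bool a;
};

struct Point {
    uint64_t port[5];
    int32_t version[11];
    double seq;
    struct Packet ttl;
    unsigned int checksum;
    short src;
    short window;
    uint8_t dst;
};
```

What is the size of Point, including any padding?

Packet: 0..1  f  (1B, 1-aligned); 1..8  -- padding (7B); 8..16  h  (8B, 8-aligned); 16..18  b  (2B, 2-aligned); 18..24  -- padding (6B); 24..32  d  (8B, 8-aligned); 32..33  a  (1B, 1-aligned); 33..40  -- tail padding (7B); sizeof = 40, alignof = 8
0..40  port  (40B, 8-aligned)
40..84  version  (44B, 4-aligned)
84..88  -- padding (4B)
88..96  seq  (8B, 8-aligned)
96..136  ttl  (40B, 8-aligned)
136..140  checksum  (4B, 4-aligned)
140..142  src  (2B, 2-aligned)
142..144  window  (2B, 2-aligned)
144..145  dst  (1B, 1-aligned)
145..152  -- tail padding (7B)
sizeof = 152, alignof = 8

152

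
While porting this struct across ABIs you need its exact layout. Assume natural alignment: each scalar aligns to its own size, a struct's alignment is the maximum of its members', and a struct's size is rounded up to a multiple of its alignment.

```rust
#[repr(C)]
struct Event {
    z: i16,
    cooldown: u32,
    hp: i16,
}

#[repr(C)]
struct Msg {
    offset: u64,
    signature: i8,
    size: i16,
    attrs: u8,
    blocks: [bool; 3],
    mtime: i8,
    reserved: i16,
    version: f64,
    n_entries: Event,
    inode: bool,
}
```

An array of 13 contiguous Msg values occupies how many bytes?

624

Event: z at 0 (size 2, align 2) → ends 2; pad 2 to align 4 for cooldown; cooldown at 4 (size 4, align 4) → ends 8; hp at 8 (size 2, align 2) → ends 10; tail pad 2 to reach multiple of 4; total 12 bytes, alignment 4
offset at 0 (size 8, align 8) → ends 8
signature at 8 (size 1, align 1) → ends 9
pad 1 to align 2 for size
size at 10 (size 2, align 2) → ends 12
attrs at 12 (size 1, align 1) → ends 13
blocks at 13 (size 3, align 1) → ends 16
mtime at 16 (size 1, align 1) → ends 17
pad 1 to align 2 for reserved
reserved at 18 (size 2, align 2) → ends 20
pad 4 to align 8 for version
version at 24 (size 8, align 8) → ends 32
n_entries at 32 (size 12, align 4) → ends 44
inode at 44 (size 1, align 1) → ends 45
tail pad 3 to reach multiple of 8
total 48 bytes, alignment 8
array of 13: 13 × 48 = 624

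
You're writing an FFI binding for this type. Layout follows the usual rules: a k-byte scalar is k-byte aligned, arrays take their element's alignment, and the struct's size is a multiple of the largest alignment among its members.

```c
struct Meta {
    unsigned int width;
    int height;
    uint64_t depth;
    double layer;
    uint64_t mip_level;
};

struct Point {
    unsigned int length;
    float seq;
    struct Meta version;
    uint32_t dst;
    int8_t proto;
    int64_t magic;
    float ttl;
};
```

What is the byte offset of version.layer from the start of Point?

Meta: width at 0 (size 4, align 4) → ends 4; height at 4 (size 4, align 4) → ends 8; depth at 8 (size 8, align 8) → ends 16; layer at 16 (size 8, align 8) → ends 24; mip_level at 24 (size 8, align 8) → ends 32; total 32 bytes, alignment 8
length at 0 (size 4, align 4) → ends 4
seq at 4 (size 4, align 4) → ends 8
version at 8 (size 32, align 8) → ends 40
within Meta: layer at 16
8 + 16 = 24

24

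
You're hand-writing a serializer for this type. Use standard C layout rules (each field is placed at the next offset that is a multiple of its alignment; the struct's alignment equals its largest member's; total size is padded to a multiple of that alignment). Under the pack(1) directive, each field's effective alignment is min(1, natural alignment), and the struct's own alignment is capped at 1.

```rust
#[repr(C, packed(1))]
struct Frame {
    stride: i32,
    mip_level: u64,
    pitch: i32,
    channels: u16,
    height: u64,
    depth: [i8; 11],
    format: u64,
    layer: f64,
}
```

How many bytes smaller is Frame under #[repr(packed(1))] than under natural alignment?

natural layout:
  @0: stride [4B, align 4] → 4
  +4 pad (align 8)
  @8: mip_level [8B, align 8] → 16
  @16: pitch [4B, align 4] → 20
  @20: channels [2B, align 2] → 22
  +2 pad (align 8)
  @24: height [8B, align 8] → 32
  @32: depth [11B, align 1] → 43
  +5 pad (align 8)
  @48: format [8B, align 8] → 56
  @56: layer [8B, align 8] → 64
  size 64, align 8
packed(1) layout:
  @0: stride [4B, align 1] → 4
  @4: mip_level [8B, align 1] → 12
  @12: pitch [4B, align 1] → 16
  @16: channels [2B, align 1] → 18
  @18: height [8B, align 1] → 26
  @26: depth [11B, align 1] → 37
  @37: format [8B, align 1] → 45
  @45: layer [8B, align 1] → 53
  size 53, align 1
64 − 53 = 11

11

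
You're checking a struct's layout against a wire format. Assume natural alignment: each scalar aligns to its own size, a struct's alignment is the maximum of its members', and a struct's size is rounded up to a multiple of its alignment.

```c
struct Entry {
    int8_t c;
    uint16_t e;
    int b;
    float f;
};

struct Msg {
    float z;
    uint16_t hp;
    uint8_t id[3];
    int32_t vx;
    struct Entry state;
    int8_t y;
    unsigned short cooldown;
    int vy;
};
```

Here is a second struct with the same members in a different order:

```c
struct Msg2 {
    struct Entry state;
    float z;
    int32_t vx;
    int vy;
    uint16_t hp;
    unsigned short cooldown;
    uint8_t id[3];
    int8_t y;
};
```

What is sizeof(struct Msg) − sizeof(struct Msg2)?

Entry: 0..1  c  (1B, 1-aligned); 1..2  -- padding (1B); 2..4  e  (2B, 2-aligned); 4..8  b  (4B, 4-aligned); 8..12  f  (4B, 4-aligned); sizeof = 12, alignof = 4
0..4  z  (4B, 4-aligned)
4..6  hp  (2B, 2-aligned)
6..9  id  (3B, 1-aligned)
9..12  -- padding (3B)
12..16  vx  (4B, 4-aligned)
16..28  state  (12B, 4-aligned)
28..29  y  (1B, 1-aligned)
29..30  -- padding (1B)
30..32  cooldown  (2B, 2-aligned)
32..36  vy  (4B, 4-aligned)
sizeof = 36, alignof = 4
— Msg2 —
0..12  state  (12B, 4-aligned)
12..16  z  (4B, 4-aligned)
16..20  vx  (4B, 4-aligned)
20..24  vy  (4B, 4-aligned)
24..26  hp  (2B, 2-aligned)
26..28  cooldown  (2B, 2-aligned)
28..31  id  (3B, 1-aligned)
31..32  y  (1B, 1-aligned)
sizeof = 32, alignof = 4
36 − 32 = 4

4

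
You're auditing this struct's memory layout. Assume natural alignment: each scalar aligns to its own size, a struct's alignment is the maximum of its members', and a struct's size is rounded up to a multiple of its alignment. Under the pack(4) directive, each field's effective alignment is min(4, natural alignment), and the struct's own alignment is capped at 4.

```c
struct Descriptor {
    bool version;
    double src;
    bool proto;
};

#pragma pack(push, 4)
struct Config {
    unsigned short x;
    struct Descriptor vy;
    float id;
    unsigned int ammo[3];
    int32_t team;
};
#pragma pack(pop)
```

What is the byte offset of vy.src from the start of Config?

Descriptor: 0..1  version  (1B, 1-aligned); 1..8  -- padding (7B); 8..16  src  (8B, 8-aligned); 16..17  proto  (1B, 1-aligned); 17..24  -- tail padding (7B); sizeof = 24, alignof = 8
0..2  x  (2B, 2-aligned)
2..4  -- padding (2B)
4..28  vy  (24B, 4-aligned)
within Descriptor: src at 8
4 + 8 = 12

12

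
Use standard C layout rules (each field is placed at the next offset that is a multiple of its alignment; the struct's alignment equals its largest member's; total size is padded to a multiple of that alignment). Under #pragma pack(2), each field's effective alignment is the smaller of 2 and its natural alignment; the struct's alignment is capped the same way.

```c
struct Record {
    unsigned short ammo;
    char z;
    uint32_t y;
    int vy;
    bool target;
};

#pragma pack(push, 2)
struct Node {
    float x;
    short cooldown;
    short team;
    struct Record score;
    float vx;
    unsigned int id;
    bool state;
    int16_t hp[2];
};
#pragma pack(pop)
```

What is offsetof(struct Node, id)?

28

Record: 0..2  ammo  (2B, 2-aligned); 2..3  z  (1B, 1-aligned); 3..4  -- padding (1B); 4..8  y  (4B, 4-aligned); 8..12  vy  (4B, 4-aligned); 12..13  target  (1B, 1-aligned); 13..16  -- tail padding (3B); sizeof = 16, alignof = 4
0..4  x  (4B, 2-aligned)
4..6  cooldown  (2B, 2-aligned)
6..8  team  (2B, 2-aligned)
8..24  score  (16B, 2-aligned)
24..28  vx  (4B, 2-aligned)
28..32  id  (4B, 2-aligned)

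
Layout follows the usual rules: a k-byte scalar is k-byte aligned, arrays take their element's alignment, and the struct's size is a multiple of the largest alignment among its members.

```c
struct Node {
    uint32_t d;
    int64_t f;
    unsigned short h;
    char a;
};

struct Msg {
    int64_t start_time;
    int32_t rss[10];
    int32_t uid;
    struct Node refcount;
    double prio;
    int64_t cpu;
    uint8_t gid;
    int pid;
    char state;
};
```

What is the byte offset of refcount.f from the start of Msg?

64

Node: 0..4  d  (4B, 4-aligned); 4..8  -- padding (4B); 8..16  f  (8B, 8-aligned); 16..18  h  (2B, 2-aligned); 18..19  a  (1B, 1-aligned); 19..24  -- tail padding (5B); sizeof = 24, alignof = 8
0..8  start_time  (8B, 8-aligned)
8..48  rss  (40B, 4-aligned)
48..52  uid  (4B, 4-aligned)
52..56  -- padding (4B)
56..80  refcount  (24B, 8-aligned)
within Node: f at 8
56 + 8 = 64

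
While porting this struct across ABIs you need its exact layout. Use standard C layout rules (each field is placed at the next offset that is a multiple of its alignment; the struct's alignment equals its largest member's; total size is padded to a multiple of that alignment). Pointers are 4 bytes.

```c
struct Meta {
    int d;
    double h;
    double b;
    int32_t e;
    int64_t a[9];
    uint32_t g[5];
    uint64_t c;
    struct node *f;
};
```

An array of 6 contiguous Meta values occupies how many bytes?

864

d at 0 (size 4, align 4) → ends 4
pad 4 to align 8 for h
h at 8 (size 8, align 8) → ends 16
b at 16 (size 8, align 8) → ends 24
e at 24 (size 4, align 4) → ends 28
pad 4 to align 8 for a
a at 32 (size 72, align 8) → ends 104
g at 104 (size 20, align 4) → ends 124
pad 4 to align 8 for c
c at 128 (size 8, align 8) → ends 136
f at 136 (size 4, align 4) → ends 140
tail pad 4 to reach multiple of 8
total 144 bytes, alignment 8
array of 6: 6 × 144 = 864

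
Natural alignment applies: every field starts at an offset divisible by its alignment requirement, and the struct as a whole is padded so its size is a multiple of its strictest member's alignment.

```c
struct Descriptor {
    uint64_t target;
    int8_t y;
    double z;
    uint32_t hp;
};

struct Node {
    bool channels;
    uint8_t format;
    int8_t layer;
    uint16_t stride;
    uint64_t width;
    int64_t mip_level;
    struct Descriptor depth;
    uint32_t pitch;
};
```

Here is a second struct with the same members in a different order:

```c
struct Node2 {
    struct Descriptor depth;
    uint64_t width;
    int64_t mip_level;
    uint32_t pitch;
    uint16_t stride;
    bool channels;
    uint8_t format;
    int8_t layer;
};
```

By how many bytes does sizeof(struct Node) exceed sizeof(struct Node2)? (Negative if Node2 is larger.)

0

Descriptor: 0..8  target  (8B, 8-aligned); 8..9  y  (1B, 1-aligned); 9..16  -- padding (7B); 16..24  z  (8B, 8-aligned); 24..28  hp  (4B, 4-aligned); 28..32  -- tail padding (4B); sizeof = 32, alignof = 8
0..1  channels  (1B, 1-aligned)
1..2  format  (1B, 1-aligned)
2..3  layer  (1B, 1-aligned)
3..4  -- padding (1B)
4..6  stride  (2B, 2-aligned)
6..8  -- padding (2B)
8..16  width  (8B, 8-aligned)
16..24  mip_level  (8B, 8-aligned)
24..56  depth  (32B, 8-aligned)
56..60  pitch  (4B, 4-aligned)
60..64  -- tail padding (4B)
sizeof = 64, alignof = 8
— Node2 —
0..32  depth  (32B, 8-aligned)
32..40  width  (8B, 8-aligned)
40..48  mip_level  (8B, 8-aligned)
48..52  pitch  (4B, 4-aligned)
52..54  stride  (2B, 2-aligned)
54..55  channels  (1B, 1-aligned)
55..56  format  (1B, 1-aligned)
56..57  layer  (1B, 1-aligned)
57..64  -- tail padding (7B)
sizeof = 64, alignof = 8
64 − 64 = 0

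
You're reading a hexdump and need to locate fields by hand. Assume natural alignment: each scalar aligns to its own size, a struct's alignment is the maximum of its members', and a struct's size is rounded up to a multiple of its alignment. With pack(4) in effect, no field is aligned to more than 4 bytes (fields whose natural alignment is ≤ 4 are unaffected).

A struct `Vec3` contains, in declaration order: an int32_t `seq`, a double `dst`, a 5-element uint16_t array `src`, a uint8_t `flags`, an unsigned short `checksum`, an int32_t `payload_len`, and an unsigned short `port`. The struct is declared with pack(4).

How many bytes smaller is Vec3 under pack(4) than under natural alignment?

4

natural layout:
  0..4  seq  (4B, 4-aligned)
  4..8  -- padding (4B)
  8..16  dst  (8B, 8-aligned)
  16..26  src  (10B, 2-aligned)
  26..27  flags  (1B, 1-aligned)
  27..28  -- padding (1B)
  28..30  checksum  (2B, 2-aligned)
  30..32  -- padding (2B)
  32..36  payload_len  (4B, 4-aligned)
  36..38  port  (2B, 2-aligned)
  38..40  -- tail padding (2B)
  sizeof = 40, alignof = 8
packed(4) layout:
  0..4  seq  (4B, 4-aligned)
  4..12  dst  (8B, 4-aligned)
  12..22  src  (10B, 2-aligned)
  22..23  flags  (1B, 1-aligned)
  23..24  -- padding (1B)
  24..26  checksum  (2B, 2-aligned)
  26..28  -- padding (2B)
  28..32  payload_len  (4B, 4-aligned)
  32..34  port  (2B, 2-aligned)
  34..36  -- tail padding (2B)
  sizeof = 36, alignof = 4
40 − 36 = 4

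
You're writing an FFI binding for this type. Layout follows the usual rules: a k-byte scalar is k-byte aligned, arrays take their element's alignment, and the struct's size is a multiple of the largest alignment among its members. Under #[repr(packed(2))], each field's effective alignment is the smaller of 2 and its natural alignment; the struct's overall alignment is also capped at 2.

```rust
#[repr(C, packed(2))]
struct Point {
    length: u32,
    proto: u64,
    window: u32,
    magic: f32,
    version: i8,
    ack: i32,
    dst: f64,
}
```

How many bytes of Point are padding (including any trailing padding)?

0..4  length  (4B, 2-aligned)
4..12  proto  (8B, 2-aligned)
12..16  window  (4B, 2-aligned)
16..20  magic  (4B, 2-aligned)
20..21  version  (1B, 1-aligned)
21..22  -- padding (1B)
22..26  ack  (4B, 2-aligned)
26..34  dst  (8B, 2-aligned)
sizeof = 34, alignof = 2
data bytes 33, size 34 → padding 1

1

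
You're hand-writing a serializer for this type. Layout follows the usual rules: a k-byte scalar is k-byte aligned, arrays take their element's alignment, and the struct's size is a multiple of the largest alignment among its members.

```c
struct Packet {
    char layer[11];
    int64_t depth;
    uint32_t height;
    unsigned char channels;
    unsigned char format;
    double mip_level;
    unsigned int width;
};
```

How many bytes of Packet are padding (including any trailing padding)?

11

layer at 0 (size 11, align 1) → ends 11
pad 5 to align 8 for depth
depth at 16 (size 8, align 8) → ends 24
height at 24 (size 4, align 4) → ends 28
channels at 28 (size 1, align 1) → ends 29
format at 29 (size 1, align 1) → ends 30
pad 2 to align 8 for mip_level
mip_level at 32 (size 8, align 8) → ends 40
width at 40 (size 4, align 4) → ends 44
tail pad 4 to reach multiple of 8
total 48 bytes, alignment 8
data bytes 37, size 48 → padding 11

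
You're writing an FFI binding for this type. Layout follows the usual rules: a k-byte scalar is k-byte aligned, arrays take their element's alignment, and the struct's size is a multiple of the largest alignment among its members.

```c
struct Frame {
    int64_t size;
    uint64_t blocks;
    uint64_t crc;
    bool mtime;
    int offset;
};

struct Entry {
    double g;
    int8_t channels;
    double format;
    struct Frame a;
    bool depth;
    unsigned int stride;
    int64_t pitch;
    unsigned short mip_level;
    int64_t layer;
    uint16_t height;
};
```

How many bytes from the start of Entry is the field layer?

Frame: 0..8  size  (8B, 8-aligned); 8..16  blocks  (8B, 8-aligned); 16..24  crc  (8B, 8-aligned); 24..25  mtime  (1B, 1-aligned); 25..28  -- padding (3B); 28..32  offset  (4B, 4-aligned); sizeof = 32, alignof = 8
0..8  g  (8B, 8-aligned)
8..9  channels  (1B, 1-aligned)
9..16  -- padding (7B)
16..24  format  (8B, 8-aligned)
24..56  a  (32B, 8-aligned)
56..57  depth  (1B, 1-aligned)
57..60  -- padding (3B)
60..64  stride  (4B, 4-aligned)
64..72  pitch  (8B, 8-aligned)
72..74  mip_level  (2B, 2-aligned)
74..80  -- padding (6B)
80..88  layer  (8B, 8-aligned)

80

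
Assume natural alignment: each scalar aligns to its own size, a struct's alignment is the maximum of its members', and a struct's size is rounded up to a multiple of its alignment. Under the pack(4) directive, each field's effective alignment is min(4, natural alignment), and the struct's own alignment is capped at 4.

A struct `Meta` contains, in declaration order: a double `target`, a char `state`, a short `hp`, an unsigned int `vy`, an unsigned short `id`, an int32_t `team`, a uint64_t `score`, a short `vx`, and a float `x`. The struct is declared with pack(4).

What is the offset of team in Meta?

20

@0: target [8B, align 4] → 8
@8: state [1B, align 1] → 9
+1 pad (align 2)
@10: hp [2B, align 2] → 12
@12: vy [4B, align 4] → 16
@16: id [2B, align 2] → 18
+2 pad (align 4)
@20: team [4B, align 4] → 24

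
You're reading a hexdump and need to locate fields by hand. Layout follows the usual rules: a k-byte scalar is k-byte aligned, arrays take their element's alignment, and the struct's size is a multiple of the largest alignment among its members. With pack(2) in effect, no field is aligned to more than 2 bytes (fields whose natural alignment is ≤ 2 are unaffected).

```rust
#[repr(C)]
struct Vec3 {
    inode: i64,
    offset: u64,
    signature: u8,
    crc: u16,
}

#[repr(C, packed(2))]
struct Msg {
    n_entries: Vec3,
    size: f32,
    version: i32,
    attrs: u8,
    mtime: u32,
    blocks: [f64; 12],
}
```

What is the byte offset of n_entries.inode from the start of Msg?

0

Vec3: 0..8  inode  (8B, 8-aligned); 8..16  offset  (8B, 8-aligned); 16..17  signature  (1B, 1-aligned); 17..18  -- padding (1B); 18..20  crc  (2B, 2-aligned); 20..24  -- tail padding (4B); sizeof = 24, alignof = 8
0..24  n_entries  (24B, 2-aligned)
within Vec3: inode at 0
0 + 0 = 0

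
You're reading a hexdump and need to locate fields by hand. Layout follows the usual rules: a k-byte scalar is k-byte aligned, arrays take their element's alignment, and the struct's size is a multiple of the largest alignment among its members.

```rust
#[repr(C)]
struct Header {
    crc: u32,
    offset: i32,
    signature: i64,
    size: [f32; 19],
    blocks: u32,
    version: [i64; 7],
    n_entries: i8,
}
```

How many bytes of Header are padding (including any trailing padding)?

crc at 0 (size 4, align 4) → ends 4
offset at 4 (size 4, align 4) → ends 8
signature at 8 (size 8, align 8) → ends 16
size at 16 (size 76, align 4) → ends 92
blocks at 92 (size 4, align 4) → ends 96
version at 96 (size 56, align 8) → ends 152
n_entries at 152 (size 1, align 1) → ends 153
tail pad 7 to reach multiple of 8
total 160 bytes, alignment 8
data bytes 153, size 160 → padding 7

7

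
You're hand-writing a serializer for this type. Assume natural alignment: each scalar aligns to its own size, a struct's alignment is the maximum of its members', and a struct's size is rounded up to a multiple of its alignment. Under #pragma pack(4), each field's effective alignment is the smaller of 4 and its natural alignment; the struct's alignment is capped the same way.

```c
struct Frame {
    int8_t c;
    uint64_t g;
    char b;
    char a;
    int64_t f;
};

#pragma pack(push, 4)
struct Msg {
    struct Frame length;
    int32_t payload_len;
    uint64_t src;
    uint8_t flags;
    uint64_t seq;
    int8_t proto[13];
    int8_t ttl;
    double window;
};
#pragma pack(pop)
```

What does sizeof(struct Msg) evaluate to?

Frame: c at 0 (size 1, align 1) → ends 1; pad 7 to align 8 for g; g at 8 (size 8, align 8) → ends 16; b at 16 (size 1, align 1) → ends 17; a at 17 (size 1, align 1) → ends 18; pad 6 to align 8 for f; f at 24 (size 8, align 8) → ends 32; total 32 bytes, alignment 8
length at 0 (size 32, align 4) → ends 32
payload_len at 32 (size 4, align 4) → ends 36
src at 36 (size 8, align 4) → ends 44
flags at 44 (size 1, align 1) → ends 45
pad 3 to align 4 for seq
seq at 48 (size 8, align 4) → ends 56
proto at 56 (size 13, align 1) → ends 69
ttl at 69 (size 1, align 1) → ends 70
pad 2 to align 4 for window
window at 72 (size 8, align 4) → ends 80
total 80 bytes, alignment 4

80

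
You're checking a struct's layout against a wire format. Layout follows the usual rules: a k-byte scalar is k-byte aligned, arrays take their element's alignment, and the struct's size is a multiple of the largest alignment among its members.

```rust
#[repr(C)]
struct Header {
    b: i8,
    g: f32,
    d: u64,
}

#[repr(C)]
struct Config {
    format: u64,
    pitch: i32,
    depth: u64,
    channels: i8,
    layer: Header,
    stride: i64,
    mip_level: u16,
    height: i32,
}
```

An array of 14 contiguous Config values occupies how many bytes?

Header: @0: b [1B, align 1] → 1; +3 pad (align 4); @4: g [4B, align 4] → 8; @8: d [8B, align 8] → 16; size 16, align 8
@0: format [8B, align 8] → 8
@8: pitch [4B, align 4] → 12
+4 pad (align 8)
@16: depth [8B, align 8] → 24
@24: channels [1B, align 1] → 25
+7 pad (align 8)
@32: layer [16B, align 8] → 48
@48: stride [8B, align 8] → 56
@56: mip_level [2B, align 2] → 58
+2 pad (align 4)
@60: height [4B, align 4] → 64
size 64, align 8
array of 14: 14 × 64 = 896

896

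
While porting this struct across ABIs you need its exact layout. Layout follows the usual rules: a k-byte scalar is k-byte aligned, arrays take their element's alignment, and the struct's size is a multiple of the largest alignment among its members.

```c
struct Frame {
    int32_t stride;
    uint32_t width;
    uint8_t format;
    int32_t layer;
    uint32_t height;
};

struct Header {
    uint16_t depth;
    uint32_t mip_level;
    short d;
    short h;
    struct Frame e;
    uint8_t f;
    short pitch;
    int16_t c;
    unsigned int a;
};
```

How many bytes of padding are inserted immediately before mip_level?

2

Frame: stride at 0 (size 4, align 4) → ends 4; width at 4 (size 4, align 4) → ends 8; format at 8 (size 1, align 1) → ends 9; pad 3 to align 4 for layer; layer at 12 (size 4, align 4) → ends 16; height at 16 (size 4, align 4) → ends 20; total 20 bytes, alignment 4
depth at 0 (size 2, align 2) → ends 2
pad 2 to align 4 for mip_level
mip_level at 4 (size 4, align 4) → ends 8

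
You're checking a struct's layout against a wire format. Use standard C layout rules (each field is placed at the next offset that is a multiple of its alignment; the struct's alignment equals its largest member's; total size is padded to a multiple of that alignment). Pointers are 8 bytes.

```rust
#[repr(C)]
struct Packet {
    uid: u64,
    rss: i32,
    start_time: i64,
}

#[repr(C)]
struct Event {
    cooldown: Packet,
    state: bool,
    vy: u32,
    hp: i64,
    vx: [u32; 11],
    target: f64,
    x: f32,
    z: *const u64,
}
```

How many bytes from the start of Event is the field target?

88

Packet: @0: uid [8B, align 8] → 8; @8: rss [4B, align 4] → 12; +4 pad (align 8); @16: start_time [8B, align 8] → 24; size 24, align 8
@0: cooldown [24B, align 8] → 24
@24: state [1B, align 1] → 25
+3 pad (align 4)
@28: vy [4B, align 4] → 32
@32: hp [8B, align 8] → 40
@40: vx [44B, align 4] → 84
+4 pad (align 8)
@88: target [8B, align 8] → 96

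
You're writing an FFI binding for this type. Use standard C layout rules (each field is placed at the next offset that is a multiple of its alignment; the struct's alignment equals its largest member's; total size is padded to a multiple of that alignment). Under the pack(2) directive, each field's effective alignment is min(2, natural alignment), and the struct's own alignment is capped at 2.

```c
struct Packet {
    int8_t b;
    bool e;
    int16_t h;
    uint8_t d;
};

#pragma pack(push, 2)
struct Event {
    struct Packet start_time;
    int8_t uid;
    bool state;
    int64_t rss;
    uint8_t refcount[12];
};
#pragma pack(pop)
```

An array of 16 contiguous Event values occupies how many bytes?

Packet: b at 0 (size 1, align 1) → ends 1; e at 1 (size 1, align 1) → ends 2; h at 2 (size 2, align 2) → ends 4; d at 4 (size 1, align 1) → ends 5; tail pad 1 to reach multiple of 2; total 6 bytes, alignment 2
start_time at 0 (size 6, align 2) → ends 6
uid at 6 (size 1, align 1) → ends 7
state at 7 (size 1, align 1) → ends 8
rss at 8 (size 8, align 2) → ends 16
refcount at 16 (size 12, align 1) → ends 28
total 28 bytes, alignment 2
array of 16: 16 × 28 = 448

448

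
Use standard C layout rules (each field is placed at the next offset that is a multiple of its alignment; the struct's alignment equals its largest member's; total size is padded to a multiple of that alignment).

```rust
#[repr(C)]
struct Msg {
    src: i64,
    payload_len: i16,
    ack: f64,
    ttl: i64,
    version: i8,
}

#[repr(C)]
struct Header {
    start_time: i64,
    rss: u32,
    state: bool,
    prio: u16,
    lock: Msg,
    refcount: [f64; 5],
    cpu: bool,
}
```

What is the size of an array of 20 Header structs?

Msg: @0: src [8B, align 8] → 8; @8: payload_len [2B, align 2] → 10; +6 pad (align 8); @16: ack [8B, align 8] → 24; @24: ttl [8B, align 8] → 32; @32: version [1B, align 1] → 33; +7 tail pad (align 8); size 40, align 8
@0: start_time [8B, align 8] → 8
@8: rss [4B, align 4] → 12
@12: state [1B, align 1] → 13
+1 pad (align 2)
@14: prio [2B, align 2] → 16
@16: lock [40B, align 8] → 56
@56: refcount [40B, align 8] → 96
@96: cpu [1B, align 1] → 97
+7 tail pad (align 8)
size 104, align 8
array of 20: 20 × 104 = 2080

2080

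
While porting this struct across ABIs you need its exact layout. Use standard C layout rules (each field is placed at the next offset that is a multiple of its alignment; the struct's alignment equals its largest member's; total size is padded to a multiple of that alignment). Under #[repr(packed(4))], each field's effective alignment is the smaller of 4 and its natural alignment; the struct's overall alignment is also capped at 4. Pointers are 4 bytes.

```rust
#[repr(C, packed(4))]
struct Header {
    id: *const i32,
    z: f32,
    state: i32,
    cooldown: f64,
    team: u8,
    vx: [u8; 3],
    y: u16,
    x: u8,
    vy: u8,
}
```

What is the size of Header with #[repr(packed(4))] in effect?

28

@0: id [4B, align 4] → 4
@4: z [4B, align 4] → 8
@8: state [4B, align 4] → 12
@12: cooldown [8B, align 4] → 20
@20: team [1B, align 1] → 21
@21: vx [3B, align 1] → 24
@24: y [2B, align 2] → 26
@26: x [1B, align 1] → 27
@27: vy [1B, align 1] → 28
size 28, align 4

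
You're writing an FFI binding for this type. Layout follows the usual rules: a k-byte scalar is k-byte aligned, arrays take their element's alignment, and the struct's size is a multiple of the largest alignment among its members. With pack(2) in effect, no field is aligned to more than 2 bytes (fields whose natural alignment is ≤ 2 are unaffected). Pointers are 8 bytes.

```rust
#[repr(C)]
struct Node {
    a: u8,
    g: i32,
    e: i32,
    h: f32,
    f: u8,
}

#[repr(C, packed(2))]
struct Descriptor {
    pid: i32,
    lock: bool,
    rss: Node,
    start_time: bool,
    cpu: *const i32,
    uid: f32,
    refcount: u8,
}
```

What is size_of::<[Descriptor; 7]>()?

294

Node: @0: a [1B, align 1] → 1; +3 pad (align 4); @4: g [4B, align 4] → 8; @8: e [4B, align 4] → 12; @12: h [4B, align 4] → 16; @16: f [1B, align 1] → 17; +3 tail pad (align 4); size 20, align 4
@0: pid [4B, align 2] → 4
@4: lock [1B, align 1] → 5
+1 pad (align 2)
@6: rss [20B, align 2] → 26
@26: start_time [1B, align 1] → 27
+1 pad (align 2)
@28: cpu [8B, align 2] → 36
@36: uid [4B, align 2] → 40
@40: refcount [1B, align 1] → 41
+1 tail pad (align 2)
size 42, align 2
array of 7: 7 × 42 = 294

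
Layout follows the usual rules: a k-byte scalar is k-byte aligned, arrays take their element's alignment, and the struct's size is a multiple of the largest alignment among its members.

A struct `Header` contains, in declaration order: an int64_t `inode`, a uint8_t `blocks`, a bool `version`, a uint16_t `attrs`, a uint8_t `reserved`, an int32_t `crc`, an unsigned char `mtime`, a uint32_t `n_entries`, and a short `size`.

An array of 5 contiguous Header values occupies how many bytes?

inode at 0 (size 8, align 8) → ends 8
blocks at 8 (size 1, align 1) → ends 9
version at 9 (size 1, align 1) → ends 10
attrs at 10 (size 2, align 2) → ends 12
reserved at 12 (size 1, align 1) → ends 13
pad 3 to align 4 for crc
crc at 16 (size 4, align 4) → ends 20
mtime at 20 (size 1, align 1) → ends 21
pad 3 to align 4 for n_entries
n_entries at 24 (size 4, align 4) → ends 28
size at 28 (size 2, align 2) → ends 30
tail pad 2 to reach multiple of 8
total 32 bytes, alignment 8
array of 5: 5 × 32 = 160

160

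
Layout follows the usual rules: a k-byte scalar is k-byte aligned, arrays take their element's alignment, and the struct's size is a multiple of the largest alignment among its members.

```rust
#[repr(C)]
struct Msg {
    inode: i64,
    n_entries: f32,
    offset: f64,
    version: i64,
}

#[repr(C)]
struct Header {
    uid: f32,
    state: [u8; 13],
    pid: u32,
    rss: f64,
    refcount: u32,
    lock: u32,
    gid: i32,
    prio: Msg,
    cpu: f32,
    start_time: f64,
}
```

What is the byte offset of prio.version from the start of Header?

72

Msg: inode at 0 (size 8, align 8) → ends 8; n_entries at 8 (size 4, align 4) → ends 12; pad 4 to align 8 for offset; offset at 16 (size 8, align 8) → ends 24; version at 24 (size 8, align 8) → ends 32; total 32 bytes, alignment 8
uid at 0 (size 4, align 4) → ends 4
state at 4 (size 13, align 1) → ends 17
pad 3 to align 4 for pid
pid at 20 (size 4, align 4) → ends 24
rss at 24 (size 8, align 8) → ends 32
refcount at 32 (size 4, align 4) → ends 36
lock at 36 (size 4, align 4) → ends 40
gid at 40 (size 4, align 4) → ends 44
pad 4 to align 8 for prio
prio at 48 (size 32, align 8) → ends 80
within Msg: version at 24
48 + 24 = 72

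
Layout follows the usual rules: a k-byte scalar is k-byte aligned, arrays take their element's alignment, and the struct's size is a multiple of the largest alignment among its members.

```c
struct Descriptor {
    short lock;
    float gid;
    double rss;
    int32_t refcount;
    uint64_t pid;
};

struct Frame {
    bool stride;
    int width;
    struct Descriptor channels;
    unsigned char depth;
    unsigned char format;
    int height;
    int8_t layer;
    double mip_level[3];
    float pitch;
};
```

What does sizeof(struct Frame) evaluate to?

88

Descriptor: @0: lock [2B, align 2] → 2; +2 pad (align 4); @4: gid [4B, align 4] → 8; @8: rss [8B, align 8] → 16; @16: refcount [4B, align 4] → 20; +4 pad (align 8); @24: pid [8B, align 8] → 32; size 32, align 8
@0: stride [1B, align 1] → 1
+3 pad (align 4)
@4: width [4B, align 4] → 8
@8: channels [32B, align 8] → 40
@40: depth [1B, align 1] → 41
@41: format [1B, align 1] → 42
+2 pad (align 4)
@44: height [4B, align 4] → 48
@48: layer [1B, align 1] → 49
+7 pad (align 8)
@56: mip_level [24B, align 8] → 80
@80: pitch [4B, align 4] → 84
+4 tail pad (align 8)
size 88, align 8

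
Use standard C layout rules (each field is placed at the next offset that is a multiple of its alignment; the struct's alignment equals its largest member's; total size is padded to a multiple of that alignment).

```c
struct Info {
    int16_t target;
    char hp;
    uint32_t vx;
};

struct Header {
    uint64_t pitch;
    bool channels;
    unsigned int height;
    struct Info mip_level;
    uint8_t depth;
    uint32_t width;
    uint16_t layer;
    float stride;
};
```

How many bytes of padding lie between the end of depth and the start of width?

Info: 0..2  target  (2B, 2-aligned); 2..3  hp  (1B, 1-aligned); 3..4  -- padding (1B); 4..8  vx  (4B, 4-aligned); sizeof = 8, alignof = 4
0..8  pitch  (8B, 8-aligned)
8..9  channels  (1B, 1-aligned)
9..12  -- padding (3B)
12..16  height  (4B, 4-aligned)
16..24  mip_level  (8B, 4-aligned)
24..25  depth  (1B, 1-aligned)
25..28  -- padding (3B)
28..32  width  (4B, 4-aligned)

3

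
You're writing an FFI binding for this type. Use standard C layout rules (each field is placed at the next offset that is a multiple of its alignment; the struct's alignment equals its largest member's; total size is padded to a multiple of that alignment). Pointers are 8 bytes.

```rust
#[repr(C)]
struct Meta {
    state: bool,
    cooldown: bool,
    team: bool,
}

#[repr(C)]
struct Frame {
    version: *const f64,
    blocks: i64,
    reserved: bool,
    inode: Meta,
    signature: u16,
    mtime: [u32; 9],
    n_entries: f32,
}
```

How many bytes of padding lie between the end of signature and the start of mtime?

2

Meta: 0..1  state  (1B, 1-aligned); 1..2  cooldown  (1B, 1-aligned); 2..3  team  (1B, 1-aligned); sizeof = 3, alignof = 1
0..8  version  (8B, 8-aligned)
8..16  blocks  (8B, 8-aligned)
16..17  reserved  (1B, 1-aligned)
17..20  inode  (3B, 1-aligned)
20..22  signature  (2B, 2-aligned)
22..24  -- padding (2B)
24..60  mtime  (36B, 4-aligned)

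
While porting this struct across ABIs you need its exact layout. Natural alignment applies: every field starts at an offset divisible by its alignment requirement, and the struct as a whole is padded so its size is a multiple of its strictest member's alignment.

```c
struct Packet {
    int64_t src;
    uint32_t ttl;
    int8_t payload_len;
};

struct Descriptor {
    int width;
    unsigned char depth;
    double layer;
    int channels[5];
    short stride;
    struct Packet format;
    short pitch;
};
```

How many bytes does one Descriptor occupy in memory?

Packet: src at 0 (size 8, align 8) → ends 8; ttl at 8 (size 4, align 4) → ends 12; payload_len at 12 (size 1, align 1) → ends 13; tail pad 3 to reach multiple of 8; total 16 bytes, alignment 8
width at 0 (size 4, align 4) → ends 4
depth at 4 (size 1, align 1) → ends 5
pad 3 to align 8 for layer
layer at 8 (size 8, align 8) → ends 16
channels at 16 (size 20, align 4) → ends 36
stride at 36 (size 2, align 2) → ends 38
pad 2 to align 8 for format
format at 40 (size 16, align 8) → ends 56
pitch at 56 (size 2, align 2) → ends 58
tail pad 6 to reach multiple of 8
total 64 bytes, alignment 8

64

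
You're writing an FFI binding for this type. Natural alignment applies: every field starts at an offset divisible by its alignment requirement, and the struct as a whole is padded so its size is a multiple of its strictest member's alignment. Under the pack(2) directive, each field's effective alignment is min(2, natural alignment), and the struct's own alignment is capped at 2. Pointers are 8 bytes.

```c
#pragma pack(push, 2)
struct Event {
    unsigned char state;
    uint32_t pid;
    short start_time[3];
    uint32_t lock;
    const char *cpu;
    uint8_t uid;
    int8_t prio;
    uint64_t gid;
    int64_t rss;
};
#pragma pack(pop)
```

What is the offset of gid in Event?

26

@0: state [1B, align 1] → 1
+1 pad (align 2)
@2: pid [4B, align 2] → 6
@6: start_time [6B, align 2] → 12
@12: lock [4B, align 2] → 16
@16: cpu [8B, align 2] → 24
@24: uid [1B, align 1] → 25
@25: prio [1B, align 1] → 26
@26: gid [8B, align 2] → 34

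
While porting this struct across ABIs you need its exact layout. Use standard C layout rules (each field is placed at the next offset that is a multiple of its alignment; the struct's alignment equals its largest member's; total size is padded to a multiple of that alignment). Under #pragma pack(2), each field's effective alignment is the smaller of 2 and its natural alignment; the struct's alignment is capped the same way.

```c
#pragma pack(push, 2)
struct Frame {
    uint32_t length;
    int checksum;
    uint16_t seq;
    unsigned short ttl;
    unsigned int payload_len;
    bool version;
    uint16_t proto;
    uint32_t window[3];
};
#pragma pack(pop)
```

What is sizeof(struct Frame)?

32

@0: length [4B, align 2] → 4
@4: checksum [4B, align 2] → 8
@8: seq [2B, align 2] → 10
@10: ttl [2B, align 2] → 12
@12: payload_len [4B, align 2] → 16
@16: version [1B, align 1] → 17
+1 pad (align 2)
@18: proto [2B, align 2] → 20
@20: window [12B, align 2] → 32
size 32, align 2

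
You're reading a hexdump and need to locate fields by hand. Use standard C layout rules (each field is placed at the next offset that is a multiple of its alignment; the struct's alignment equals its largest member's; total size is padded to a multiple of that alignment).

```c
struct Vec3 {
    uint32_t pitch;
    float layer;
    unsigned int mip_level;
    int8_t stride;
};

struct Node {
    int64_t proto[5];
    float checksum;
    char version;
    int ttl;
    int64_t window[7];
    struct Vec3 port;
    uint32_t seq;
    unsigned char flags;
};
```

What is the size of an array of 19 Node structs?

2584

Vec3: @0: pitch [4B, align 4] → 4; @4: layer [4B, align 4] → 8; @8: mip_level [4B, align 4] → 12; @12: stride [1B, align 1] → 13; +3 tail pad (align 4); size 16, align 4
@0: proto [40B, align 8] → 40
@40: checksum [4B, align 4] → 44
@44: version [1B, align 1] → 45
+3 pad (align 4)
@48: ttl [4B, align 4] → 52
+4 pad (align 8)
@56: window [56B, align 8] → 112
@112: port [16B, align 4] → 128
@128: seq [4B, align 4] → 132
@132: flags [1B, align 1] → 133
+3 tail pad (align 8)
size 136, align 8
array of 19: 19 × 136 = 2584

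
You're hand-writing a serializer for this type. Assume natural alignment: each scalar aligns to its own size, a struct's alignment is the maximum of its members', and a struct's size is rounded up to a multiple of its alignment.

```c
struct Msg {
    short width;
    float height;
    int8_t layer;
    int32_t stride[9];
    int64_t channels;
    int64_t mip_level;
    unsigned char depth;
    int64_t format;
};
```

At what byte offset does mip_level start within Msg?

56

width at 0 (size 2, align 2) → ends 2
pad 2 to align 4 for height
height at 4 (size 4, align 4) → ends 8
layer at 8 (size 1, align 1) → ends 9
pad 3 to align 4 for stride
stride at 12 (size 36, align 4) → ends 48
channels at 48 (size 8, align 8) → ends 56
mip_level at 56 (size 8, align 8) → ends 64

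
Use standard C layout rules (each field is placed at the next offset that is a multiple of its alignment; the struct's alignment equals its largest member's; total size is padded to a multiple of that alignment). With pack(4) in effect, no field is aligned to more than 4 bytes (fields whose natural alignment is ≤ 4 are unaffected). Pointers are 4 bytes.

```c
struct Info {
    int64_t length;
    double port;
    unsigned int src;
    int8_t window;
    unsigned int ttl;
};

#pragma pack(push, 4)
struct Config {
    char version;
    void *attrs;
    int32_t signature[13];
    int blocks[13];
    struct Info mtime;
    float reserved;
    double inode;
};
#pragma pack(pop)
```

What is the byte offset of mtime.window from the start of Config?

Info: length at 0 (size 8, align 8) → ends 8; port at 8 (size 8, align 8) → ends 16; src at 16 (size 4, align 4) → ends 20; window at 20 (size 1, align 1) → ends 21; pad 3 to align 4 for ttl; ttl at 24 (size 4, align 4) → ends 28; tail pad 4 to reach multiple of 8; total 32 bytes, alignment 8
version at 0 (size 1, align 1) → ends 1
pad 3 to align 4 for attrs
attrs at 4 (size 4, align 4) → ends 8
signature at 8 (size 52, align 4) → ends 60
blocks at 60 (size 52, align 4) → ends 112
mtime at 112 (size 32, align 4) → ends 144
within Info: window at 20
112 + 20 = 132

132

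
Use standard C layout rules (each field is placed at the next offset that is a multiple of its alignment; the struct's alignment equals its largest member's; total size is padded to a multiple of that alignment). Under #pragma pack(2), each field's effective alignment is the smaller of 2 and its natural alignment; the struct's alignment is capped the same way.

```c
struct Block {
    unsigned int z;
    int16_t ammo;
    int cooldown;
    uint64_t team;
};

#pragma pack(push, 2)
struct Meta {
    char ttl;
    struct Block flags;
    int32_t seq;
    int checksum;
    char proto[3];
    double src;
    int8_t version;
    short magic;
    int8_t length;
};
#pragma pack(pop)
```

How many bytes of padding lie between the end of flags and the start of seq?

0

Block: z at 0 (size 4, align 4) → ends 4; ammo at 4 (size 2, align 2) → ends 6; pad 2 to align 4 for cooldown; cooldown at 8 (size 4, align 4) → ends 12; pad 4 to align 8 for team; team at 16 (size 8, align 8) → ends 24; total 24 bytes, alignment 8
ttl at 0 (size 1, align 1) → ends 1
pad 1 to align 2 for flags
flags at 2 (size 24, align 2) → ends 26
seq at 26 (size 4, align 2) → ends 30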